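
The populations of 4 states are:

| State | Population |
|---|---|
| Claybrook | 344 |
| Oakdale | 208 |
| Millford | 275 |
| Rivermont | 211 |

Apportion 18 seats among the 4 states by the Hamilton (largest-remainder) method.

Standard divisor: 1038 ÷ 18 ≈ 57.667.
Standard quotas: Claybrook 5.965, Oakdale 3.607, Millford 4.769, Rivermont 3.659.
Lower quotas: Claybrook 5, Oakdale 3, Millford 4, Rivermont 3 (sum 15, leaving 3 seats).
Remainders in descending order: Claybrook 0.965, Millford 0.769, Rivermont 0.659, Oakdale 0.607.
The surplus seats go to Claybrook, Millford, Rivermont.

Claybrook=6, Oakdale=3, Millford=5, Rivermont=4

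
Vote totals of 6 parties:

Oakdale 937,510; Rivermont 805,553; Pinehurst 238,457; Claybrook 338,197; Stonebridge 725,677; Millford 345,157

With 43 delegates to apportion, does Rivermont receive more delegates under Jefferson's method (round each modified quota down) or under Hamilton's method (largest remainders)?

Jefferson: Oakdale 12, Rivermont 11, Pinehurst 3, Claybrook 4, Stonebridge 9, Millford 4.
Hamilton: Oakdale 12, Rivermont 10, Pinehurst 3, Claybrook 4, Stonebridge 9, Millford 5.
Rivermont gets 11 under Jefferson and 10 under Hamilton.

Jefferson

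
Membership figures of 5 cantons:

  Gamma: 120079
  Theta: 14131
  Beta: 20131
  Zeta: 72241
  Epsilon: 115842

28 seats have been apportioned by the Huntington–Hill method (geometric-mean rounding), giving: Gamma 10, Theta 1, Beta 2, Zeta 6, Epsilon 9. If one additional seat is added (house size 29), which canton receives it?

Epsilon

Priority for the next seat is population ÷ (√(s·(s+1))).
Priorities: Gamma 11449.083, Theta 9992.126, Beta 8218.446, Zeta 11147.028, Epsilon 12210.819.
Highest priority: Epsilon.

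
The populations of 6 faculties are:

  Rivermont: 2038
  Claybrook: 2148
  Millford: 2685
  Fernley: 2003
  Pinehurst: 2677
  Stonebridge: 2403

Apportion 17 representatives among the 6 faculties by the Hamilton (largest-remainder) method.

Rivermont 3, Claybrook 3, Millford 3, Fernley 2, Pinehurst 3, Stonebridge 3

The standard divisor is 13954/17 ≈ 820.824.
Standard quotas: Rivermont 2.483, Claybrook 2.617, Millford 3.271, Fernley 2.440, Pinehurst 3.261, Stonebridge 2.928.
Lower quotas: Rivermont 2, Claybrook 2, Millford 3, Fernley 2, Pinehurst 3, Stonebridge 2 (sum 14, leaving 3 seats).
Remainders in descending order: Stonebridge 0.928, Claybrook 0.617, Rivermont 0.483, Fernley 0.440, Millford 0.271, Pinehurst 0.261.
The surplus seats go to Stonebridge, Claybrook, Rivermont.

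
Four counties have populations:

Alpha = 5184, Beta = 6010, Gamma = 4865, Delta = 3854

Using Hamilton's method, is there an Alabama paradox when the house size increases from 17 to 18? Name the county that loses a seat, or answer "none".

none

At 17 seats: Alpha 5, Beta 5, Gamma 4, Delta 3.
At 18 seats: Alpha 5, Beta 5, Gamma 4, Delta 4.
No county's allocation decreased.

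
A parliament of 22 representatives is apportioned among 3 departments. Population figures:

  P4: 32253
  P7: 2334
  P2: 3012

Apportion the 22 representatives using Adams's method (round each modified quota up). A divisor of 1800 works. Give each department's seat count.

With modified divisor 1800: modified quotas P4 17.918, P7 1.297, P2 1.673.
Rounding up: P4 18, P7 2, P2 2 (total 22).

P4 18, P7 2, P2 2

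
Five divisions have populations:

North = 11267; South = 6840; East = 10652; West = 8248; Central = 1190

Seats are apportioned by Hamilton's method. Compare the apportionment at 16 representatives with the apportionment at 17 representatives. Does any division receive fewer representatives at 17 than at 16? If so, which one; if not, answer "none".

At 16 seats: North 5, South 3, East 4, West 3, Central 1.
At 17 seats: North 5, South 3, East 5, West 4, Central 0.
Central drops from 1 to 0.

Central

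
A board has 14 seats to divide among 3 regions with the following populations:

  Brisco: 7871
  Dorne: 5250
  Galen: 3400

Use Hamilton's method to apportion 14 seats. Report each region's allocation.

Total 16521; standard divisor 16521/14 ≈ 1180.071.
Standard quotas: Brisco 6.6699, Dorne 4.4489, Galen 2.8812.
Lower quotas: Brisco 6, Dorne 4, Galen 2 (sum 12, leaving 2 seats).
Remainders in descending order: Galen 0.8812, Brisco 0.6699, Dorne 0.4489.
The surplus seats go to Galen, Brisco.

Brisco 7, Dorne 4, Galen 3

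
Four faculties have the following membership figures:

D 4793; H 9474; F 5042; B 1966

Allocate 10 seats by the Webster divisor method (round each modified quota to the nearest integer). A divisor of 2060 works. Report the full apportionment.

With modified divisor 2060: modified quotas D 2.327, H 4.599, F 2.448, B 0.954.
Rounding to the nearest integer: D 2, H 5, F 2, B 1 (total 10).

D 2, H 5, F 2, B 1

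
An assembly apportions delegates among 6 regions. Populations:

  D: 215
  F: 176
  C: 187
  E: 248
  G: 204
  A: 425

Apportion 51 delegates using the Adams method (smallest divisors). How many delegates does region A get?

14

Standard divisor 1455/51 ≈ 28.529; standard quotas: D 7.536, F 6.169, C 6.555, E 8.693, G 7.151, A 14.897.
Rounding up gives 8, 7, 7, 9, 8, 15 = 54 seats, so the divisor must be adjusted.
With modified divisor 30.5: modified quotas D 7.049, F 5.770, C 6.131, E 8.131, G 6.689, A 13.934.
Rounding up: D 8, F 6, C 7, E 9, G 7, A 14 (total 51).
A receives 14.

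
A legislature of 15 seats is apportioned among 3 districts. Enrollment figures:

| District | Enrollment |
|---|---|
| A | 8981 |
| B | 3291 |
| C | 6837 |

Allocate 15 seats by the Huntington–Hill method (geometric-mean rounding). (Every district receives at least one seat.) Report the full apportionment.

With divisor 1296: modified quotas A 6.930, B 2.539, C 5.275.
Geometric-mean thresholds: A √(6·7)=6.481, B √(2·3)=2.449, C √(5·6)=5.477.
Each quota rounded against its threshold gives A 7, B 3, C 5 (total 15).

A=7, B=3, C=5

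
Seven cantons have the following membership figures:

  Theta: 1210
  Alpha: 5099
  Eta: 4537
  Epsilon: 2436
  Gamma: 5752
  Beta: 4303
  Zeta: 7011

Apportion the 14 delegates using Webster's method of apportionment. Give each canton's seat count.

Standard divisor 30348/14 ≈ 2167.714; standard quotas: Theta 0.558, Alpha 2.352, Eta 2.093, Epsilon 1.124, Gamma 2.653, Beta 1.985, Zeta 3.234.
Rounding to the nearest integer gives Theta 1, Alpha 2, Eta 2, Epsilon 1, Gamma 3, Beta 2, Zeta 3 — total 14, matching the house size, so no adjustment is needed.

Theta=1, Alpha=2, Eta=2, Epsilon=1, Gamma=3, Beta=2, Zeta=3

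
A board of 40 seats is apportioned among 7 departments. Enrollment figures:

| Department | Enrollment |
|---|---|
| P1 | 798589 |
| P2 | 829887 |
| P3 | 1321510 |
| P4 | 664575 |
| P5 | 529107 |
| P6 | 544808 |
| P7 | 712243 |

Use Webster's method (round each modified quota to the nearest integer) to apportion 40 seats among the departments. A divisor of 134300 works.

P1=6, P2=6, P3=10, P4=5, P5=4, P6=4, P7=5

With modified divisor 134300: modified quotas P1 5.946, P2 6.179, P3 9.840, P4 4.948, P5 3.940, P6 4.057, P7 5.303.
Rounding to the nearest integer: P1 6, P2 6, P3 10, P4 5, P5 4, P6 4, P7 5 (total 40).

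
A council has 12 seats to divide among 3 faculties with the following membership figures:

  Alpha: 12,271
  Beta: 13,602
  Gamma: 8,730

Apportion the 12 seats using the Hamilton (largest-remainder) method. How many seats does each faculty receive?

Alpha: 4, Beta: 5, Gamma: 3

Standard divisor: 34603 ÷ 12 ≈ 2883.583.
Standard quotas: Alpha 4.2555, Beta 4.7170, Gamma 3.0275.
Lower quotas: Alpha 4, Beta 4, Gamma 3 (sum 11, leaving 1 seat).
Remainders in descending order: Beta 0.7170, Alpha 0.2555, Gamma 0.0275.
Largest remainder: Beta receives the extra seat.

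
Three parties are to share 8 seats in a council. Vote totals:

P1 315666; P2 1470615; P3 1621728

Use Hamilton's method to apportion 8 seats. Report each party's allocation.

Standard divisor: 3408009 ÷ 8 ≈ 426001.125.
Standard quotas: P1 0.7410, P2 3.4521, P3 3.8069.
Lower quotas: P1 0, P2 3, P3 3 (sum 6, leaving 2 seats).
Remainders in descending order: P3 0.8069, P1 0.7410, P2 0.4521.
The surplus seats go to P3, P1.

P1=1, P2=3, P3=4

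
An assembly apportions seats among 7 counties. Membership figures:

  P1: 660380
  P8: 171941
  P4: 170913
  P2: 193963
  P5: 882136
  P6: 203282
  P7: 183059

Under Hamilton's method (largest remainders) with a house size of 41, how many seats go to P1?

11

Total 2465674; standard divisor 2465674/41 ≈ 60138.39.
Standard quotas: P1 10.9810, P8 2.8591, P4 2.8420, P2 3.2253, P5 14.6684, P6 3.3802, P7 3.0440.
Lower quotas: P1 10, P8 2, P4 2, P2 3, P5 14, P6 3, P7 3 (sum 37, leaving 4 seats).
Remainders in descending order: P1 0.9810, P8 0.8591, P4 0.8420, P5 0.6684, P6 0.3802, P2 0.2253, P7 0.0440.
The surplus seats go to P1, P8, P4, P5.
P1 receives 11.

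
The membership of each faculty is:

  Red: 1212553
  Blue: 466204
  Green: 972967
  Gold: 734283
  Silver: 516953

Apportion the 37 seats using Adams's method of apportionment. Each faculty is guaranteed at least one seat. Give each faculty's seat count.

Red 11; Blue 5; Green 9; Gold 7; Silver 5

Standard divisor 3902960/37 ≈ 105485.405; standard quotas: Red 11.495, Blue 4.420, Green 9.224, Gold 6.961, Silver 4.901.
Rounding up gives 12, 5, 10, 7, 5 = 39 seats, so the divisor must be adjusted.
With modified divisor 113400: modified quotas Red 10.693, Blue 4.111, Green 8.580, Gold 6.475, Silver 4.559.
Rounding up: Red 11, Blue 5, Green 9, Gold 7, Silver 5 (total 37).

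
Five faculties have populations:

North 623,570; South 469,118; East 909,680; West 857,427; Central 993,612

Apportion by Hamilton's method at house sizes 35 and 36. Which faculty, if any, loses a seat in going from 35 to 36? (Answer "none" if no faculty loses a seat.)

At 35 seats: North 6, South 4, East 8, West 8, Central 9.
At 36 seats: North 6, South 4, East 9, West 8, Central 9.
No faculty's allocation decreased.

none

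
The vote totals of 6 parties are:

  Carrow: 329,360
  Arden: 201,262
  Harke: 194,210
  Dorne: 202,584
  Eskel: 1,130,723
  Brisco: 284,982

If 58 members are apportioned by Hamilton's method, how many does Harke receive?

The standard divisor is 2343121/58 ≈ 40398.638.
Standard quotas: Carrow 8.1528, Arden 4.9819, Harke 4.8073, Dorne 5.0146, Eskel 27.9891, Brisco 7.0542.
Lower quotas: Carrow 8, Arden 4, Harke 4, Dorne 5, Eskel 27, Brisco 7 (sum 55, leaving 3 seats).
Remainders in descending order: Eskel 0.9891, Arden 0.9819, Harke 0.8073, Carrow 0.1528, Brisco 0.0542, Dorne 0.0146.
Largest remainders: Eskel, Arden, Harke receive the extra seats.
Harke receives 5.

5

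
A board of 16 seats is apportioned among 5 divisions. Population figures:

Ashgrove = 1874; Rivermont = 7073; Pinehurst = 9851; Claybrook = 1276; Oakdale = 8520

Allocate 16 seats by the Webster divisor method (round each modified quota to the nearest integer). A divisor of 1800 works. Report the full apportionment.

With modified divisor 1800: modified quotas Ashgrove 1.041, Rivermont 3.929, Pinehurst 5.473, Claybrook 0.709, Oakdale 4.733.
Rounding to the nearest integer: Ashgrove 1, Rivermont 4, Pinehurst 5, Claybrook 1, Oakdale 5 (total 16).

Ashgrove 1; Rivermont 4; Pinehurst 5; Claybrook 1; Oakdale 5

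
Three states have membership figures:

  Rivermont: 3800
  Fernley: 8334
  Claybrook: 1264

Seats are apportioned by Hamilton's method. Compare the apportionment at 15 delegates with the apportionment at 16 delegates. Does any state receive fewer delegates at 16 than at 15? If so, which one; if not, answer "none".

At 15 seats: Rivermont 4, Fernley 9, Claybrook 2.
At 16 seats: Rivermont 5, Fernley 10, Claybrook 1.
Claybrook drops from 2 to 1.

Claybrook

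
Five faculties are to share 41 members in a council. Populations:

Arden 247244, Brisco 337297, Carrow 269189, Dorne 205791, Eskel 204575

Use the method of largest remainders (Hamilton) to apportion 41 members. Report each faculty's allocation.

The standard divisor is 1264096/41 ≈ 30831.61.
Standard quotas: Arden 8.0192, Brisco 10.9400, Carrow 8.7309, Dorne 6.6747, Eskel 6.6352.
Lower quotas: Arden 8, Brisco 10, Carrow 8, Dorne 6, Eskel 6 (sum 38, leaving 3 seats).
Remainders in descending order: Brisco 0.9400, Carrow 0.7309, Dorne 0.6747, Eskel 0.6352, Arden 0.0192.
Largest remainders: Brisco, Carrow, Dorne receive the extra seats.

Arden=8, Brisco=11, Carrow=9, Dorne=7, Eskel=6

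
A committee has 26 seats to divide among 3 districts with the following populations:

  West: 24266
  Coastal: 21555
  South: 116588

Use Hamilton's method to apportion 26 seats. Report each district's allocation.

Standard divisor: 162409 ÷ 26 ≈ 6246.5.
Standard quotas: West 3.8847, Coastal 3.4507, South 18.6645.
Lower quotas: West 3, Coastal 3, South 18 (sum 24, leaving 2 seats).
Remainders in descending order: West 0.8847, South 0.6645, Coastal 0.4507.
Largest remainders: West, South receive the extra seats.

West 4, Coastal 3, South 19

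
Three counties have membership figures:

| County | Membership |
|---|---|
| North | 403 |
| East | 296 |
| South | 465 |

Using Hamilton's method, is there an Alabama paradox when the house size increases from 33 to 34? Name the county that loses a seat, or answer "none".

At 33 seats: North 12, East 8, South 13.
At 34 seats: North 12, East 9, South 13.
No county's allocation decreased.

none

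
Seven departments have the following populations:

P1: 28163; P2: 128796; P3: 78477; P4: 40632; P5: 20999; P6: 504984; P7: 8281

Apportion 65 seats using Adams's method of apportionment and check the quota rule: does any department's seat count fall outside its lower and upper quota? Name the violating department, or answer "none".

P6

Standard quotas: P1 2.259, P2 10.331, P3 6.295, P4 3.259, P5 1.684, P6 40.507, P7 0.664.
Adams allocation: P1 3, P2 10, P3 6, P4 4, P5 2, P6 39, P7 1.
P6 has quota 40.507 (lower 40, upper 41) but receives 39 — outside the quota interval.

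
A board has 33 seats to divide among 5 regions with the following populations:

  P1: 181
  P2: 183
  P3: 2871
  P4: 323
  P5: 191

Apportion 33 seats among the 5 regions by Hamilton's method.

Total 3749; standard divisor 3749/33 ≈ 113.606.
Standard quotas: P1 1.593, P2 1.611, P3 25.272, P4 2.843, P5 1.681.
Lower quotas: P1 1, P2 1, P3 25, P4 2, P5 1 (sum 30, leaving 3 seats).
Remainders in descending order: P4 0.843, P5 0.681, P2 0.611, P1 0.593, P3 0.272.
The surplus seats go to P4, P5, P2.

P1: 1, P2: 2, P3: 25, P4: 3, P5: 2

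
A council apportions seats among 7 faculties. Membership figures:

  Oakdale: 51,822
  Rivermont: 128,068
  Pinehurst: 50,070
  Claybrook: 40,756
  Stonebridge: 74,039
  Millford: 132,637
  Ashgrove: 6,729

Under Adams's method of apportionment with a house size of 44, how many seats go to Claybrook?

Standard divisor 484121/44 ≈ 11002.75; standard quotas: Oakdale 4.710, Rivermont 11.640, Pinehurst 4.551, Claybrook 3.704, Stonebridge 6.729, Millford 12.055, Ashgrove 0.612.
Rounding up gives 5, 12, 5, 4, 7, 13, 1 = 47 seats, so the divisor must be adjusted.
With modified divisor 12200: modified quotas Oakdale 4.248, Rivermont 10.497, Pinehurst 4.104, Claybrook 3.341, Stonebridge 6.069, Millford 10.872, Ashgrove 0.552.
Rounding up: Oakdale 5, Rivermont 11, Pinehurst 5, Claybrook 4, Stonebridge 7, Millford 11, Ashgrove 1 (total 44).
Claybrook receives 4.

4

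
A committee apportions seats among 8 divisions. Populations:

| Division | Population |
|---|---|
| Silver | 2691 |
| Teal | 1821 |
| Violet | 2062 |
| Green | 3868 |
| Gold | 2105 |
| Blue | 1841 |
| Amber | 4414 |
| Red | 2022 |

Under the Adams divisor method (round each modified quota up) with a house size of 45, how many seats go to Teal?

4

Standard divisor 20824/45 ≈ 462.756; standard quotas: Silver 5.815, Teal 3.935, Violet 4.456, Green 8.359, Gold 4.549, Blue 3.978, Amber 9.539, Red 4.369.
Rounding up gives 6, 4, 5, 9, 5, 4, 10, 5 = 48 seats, so the divisor must be adjusted.
With modified divisor 510: modified quotas Silver 5.276, Teal 3.571, Violet 4.043, Green 7.584, Gold 4.127, Blue 3.610, Amber 8.655, Red 3.965.
Rounding up: Silver 6, Teal 4, Violet 5, Green 8, Gold 5, Blue 4, Amber 9, Red 4 (total 45).
Teal receives 4.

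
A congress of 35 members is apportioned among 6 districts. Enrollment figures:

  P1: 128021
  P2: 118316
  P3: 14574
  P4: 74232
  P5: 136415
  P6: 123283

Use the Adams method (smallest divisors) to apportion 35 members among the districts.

Standard divisor 594841/35 ≈ 16995.457; standard quotas: P1 7.533, P2 6.962, P3 0.858, P4 4.368, P5 8.027, P6 7.254.
Rounding up gives 8, 7, 1, 5, 9, 8 = 38 seats, so the divisor must be adjusted.
With modified divisor 18400: modified quotas P1 6.958, P2 6.430, P3 0.792, P4 4.034, P5 7.414, P6 6.700.
Rounding up: P1 7, P2 7, P3 1, P4 5, P5 8, P6 7 (total 35).

P1 7; P2 7; P3 1; P4 5; P5 8; P6 7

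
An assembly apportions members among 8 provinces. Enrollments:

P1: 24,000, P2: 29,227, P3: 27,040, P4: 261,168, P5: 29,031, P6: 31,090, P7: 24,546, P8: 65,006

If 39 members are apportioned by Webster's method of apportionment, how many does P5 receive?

2

Standard divisor 491108/39 ≈ 12592.513; standard quotas: P1 1.906, P2 2.321, P3 2.147, P4 20.740, P5 2.305, P6 2.469, P7 1.949, P8 5.162.
Rounding to the nearest integer gives 2, 2, 2, 21, 2, 2, 2, 5 = 38 seats, so the divisor must be adjusted.
With modified divisor 12300: modified quotas P1 1.951, P2 2.376, P3 2.198, P4 21.233, P5 2.360, P6 2.528, P7 1.996, P8 5.285.
Rounding to the nearest integer: P1 2, P2 2, P3 2, P4 21, P5 2, P6 3, P7 2, P8 5 (total 39).
P5 receives 2.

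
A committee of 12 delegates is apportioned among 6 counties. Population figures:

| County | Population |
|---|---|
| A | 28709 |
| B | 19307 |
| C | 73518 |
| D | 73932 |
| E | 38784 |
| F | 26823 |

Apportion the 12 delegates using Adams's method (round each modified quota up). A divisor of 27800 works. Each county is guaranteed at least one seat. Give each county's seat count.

With modified divisor 27800: modified quotas A 1.033, B 0.694, C 2.645, D 2.659, E 1.395, F 0.965.
Rounding up: A 2, B 1, C 3, D 3, E 2, F 1 (total 12).

A=2, B=1, C=3, D=3, E=2, F=1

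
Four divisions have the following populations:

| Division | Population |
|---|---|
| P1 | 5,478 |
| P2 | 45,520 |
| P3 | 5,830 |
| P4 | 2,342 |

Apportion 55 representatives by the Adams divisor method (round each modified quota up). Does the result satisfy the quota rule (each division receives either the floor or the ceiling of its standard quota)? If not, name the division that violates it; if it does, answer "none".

Standard quotas: P1 5.092, P2 42.312, P3 5.419, P4 2.177.
Adams allocation: P1 5, P2 41, P3 6, P4 3.
P2 has quota 42.312 (lower 42, upper 43) but receives 41 — outside the quota interval.

P2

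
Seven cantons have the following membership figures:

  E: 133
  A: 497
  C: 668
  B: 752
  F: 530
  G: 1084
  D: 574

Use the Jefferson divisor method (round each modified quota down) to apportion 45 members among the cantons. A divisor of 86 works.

E 1, A 5, C 7, B 8, F 6, G 12, D 6

With modified divisor 86: modified quotas E 1.547, A 5.779, C 7.767, B 8.744, F 6.163, G 12.605, D 6.674.
Rounding down: E 1, A 5, C 7, B 8, F 6, G 12, D 6 (total 45).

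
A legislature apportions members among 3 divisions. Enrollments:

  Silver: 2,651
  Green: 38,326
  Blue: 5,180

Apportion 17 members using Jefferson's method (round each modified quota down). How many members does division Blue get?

2

Standard divisor 46157/17 ≈ 2715.118; standard quotas: Silver 0.976, Green 14.116, Blue 1.908.
Rounding down gives 0, 14, 1 = 15 seats, so the divisor must be adjusted.
With modified divisor 2562.05: modified quotas Silver 1.035, Green 14.959, Blue 2.022.
Rounding down: Silver 1, Green 14, Blue 2 (total 17).
Blue receives 2.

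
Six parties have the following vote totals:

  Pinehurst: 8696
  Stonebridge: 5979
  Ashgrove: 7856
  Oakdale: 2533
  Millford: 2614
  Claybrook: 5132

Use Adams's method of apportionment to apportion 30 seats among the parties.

Pinehurst 7, Stonebridge 5, Ashgrove 7, Oakdale 3, Millford 3, Claybrook 5

Standard divisor 32810/30 ≈ 1093.667; standard quotas: Pinehurst 7.951, Stonebridge 5.467, Ashgrove 7.183, Oakdale 2.316, Millford 2.390, Claybrook 4.692.
Rounding up gives 8, 6, 8, 3, 3, 5 = 33 seats, so the divisor must be adjusted.
With modified divisor 1250: modified quotas Pinehurst 6.957, Stonebridge 4.783, Ashgrove 6.285, Oakdale 2.026, Millford 2.091, Claybrook 4.106.
Rounding up: Pinehurst 7, Stonebridge 5, Ashgrove 7, Oakdale 3, Millford 3, Claybrook 5 (total 30).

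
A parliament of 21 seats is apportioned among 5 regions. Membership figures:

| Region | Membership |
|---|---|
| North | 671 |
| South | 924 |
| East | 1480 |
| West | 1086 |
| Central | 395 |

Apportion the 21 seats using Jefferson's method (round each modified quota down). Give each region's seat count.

Standard divisor 4556/21 ≈ 216.952; standard quotas: North 3.093, South 4.259, East 6.822, West 5.006, Central 1.821.
Rounding down gives 3, 4, 6, 5, 1 = 19 seats, so the divisor must be adjusted.
With modified divisor 190: modified quotas North 3.532, South 4.863, East 7.789, West 5.716, Central 2.079.
Rounding down: North 3, South 4, East 7, West 5, Central 2 (total 21).

North 3, South 4, East 7, West 5, Central 2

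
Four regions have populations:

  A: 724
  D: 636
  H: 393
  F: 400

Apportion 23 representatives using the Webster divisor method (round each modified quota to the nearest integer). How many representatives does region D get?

Standard divisor 2153/23 ≈ 93.609; standard quotas: A 7.734, D 6.794, H 4.198, F 4.273.
Rounding to the nearest integer gives A 8, D 7, H 4, F 4 — total 23, matching the house size, so no adjustment is needed.
D receives 7.

7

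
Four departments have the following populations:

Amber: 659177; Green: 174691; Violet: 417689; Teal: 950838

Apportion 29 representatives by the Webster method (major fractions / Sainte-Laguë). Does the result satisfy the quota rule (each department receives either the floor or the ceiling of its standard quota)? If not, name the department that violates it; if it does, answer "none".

none

Standard quotas: Amber 8.680, Green 2.300, Violet 5.500, Teal 12.520.
Webster allocation: Amber 9, Green 2, Violet 5, Teal 13.
Every allocation lies between the lower and upper quota.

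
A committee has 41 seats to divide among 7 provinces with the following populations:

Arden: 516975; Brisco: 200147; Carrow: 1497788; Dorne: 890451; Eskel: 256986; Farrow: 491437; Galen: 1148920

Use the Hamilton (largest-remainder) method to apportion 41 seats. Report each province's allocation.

Standard divisor: 5002704 ÷ 41 ≈ 122017.171.
Standard quotas: Arden 4.2369, Brisco 1.6403, Carrow 12.2752, Dorne 7.2978, Eskel 2.1061, Farrow 4.0276, Galen 9.4161.
Lower quotas: Arden 4, Brisco 1, Carrow 12, Dorne 7, Eskel 2, Farrow 4, Galen 9 (sum 39, leaving 2 seats).
Remainders in descending order: Brisco 0.6403, Galen 0.4161, Dorne 0.2978, Carrow 0.2752, Arden 0.2369, Eskel 0.1061, Farrow 0.0276.
The surplus seats go to Brisco, Galen.

Arden 4, Brisco 2, Carrow 12, Dorne 7, Eskel 2, Farrow 4, Galen 10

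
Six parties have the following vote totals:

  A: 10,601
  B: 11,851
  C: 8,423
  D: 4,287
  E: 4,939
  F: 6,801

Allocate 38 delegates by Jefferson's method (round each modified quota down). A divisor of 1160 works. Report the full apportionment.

With modified divisor 1160: modified quotas A 9.139, B 10.216, C 7.261, D 3.696, E 4.258, F 5.863.
Rounding down: A 9, B 10, C 7, D 3, E 4, F 5 (total 38).

A=9, B=10, C=7, D=3, E=4, F=5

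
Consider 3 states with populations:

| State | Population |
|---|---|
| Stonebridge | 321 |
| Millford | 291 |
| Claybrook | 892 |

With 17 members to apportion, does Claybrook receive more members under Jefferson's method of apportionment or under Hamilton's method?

Jefferson

Jefferson: Stonebridge 3, Millford 3, Claybrook 11.
Hamilton: Stonebridge 4, Millford 3, Claybrook 10.
Claybrook gets 11 under Jefferson and 10 under Hamilton.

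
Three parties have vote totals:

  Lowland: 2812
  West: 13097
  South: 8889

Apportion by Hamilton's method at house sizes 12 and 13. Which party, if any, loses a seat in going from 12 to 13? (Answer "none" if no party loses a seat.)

At 12 seats: Lowland 2, West 6, South 4.
At 13 seats: Lowland 1, West 7, South 5.
Lowland drops from 2 to 1.

Lowland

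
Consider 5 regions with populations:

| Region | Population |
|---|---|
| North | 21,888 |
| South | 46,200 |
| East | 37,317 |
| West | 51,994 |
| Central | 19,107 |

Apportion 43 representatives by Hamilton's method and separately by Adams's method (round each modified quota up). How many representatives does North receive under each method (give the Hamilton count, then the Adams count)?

Hamilton: North 5, South 11, East 9, West 13, Central 5.
Adams: North 6, South 11, East 9, West 12, Central 5.
North gets 5 under Hamilton and 6 under Adams.

5 and 6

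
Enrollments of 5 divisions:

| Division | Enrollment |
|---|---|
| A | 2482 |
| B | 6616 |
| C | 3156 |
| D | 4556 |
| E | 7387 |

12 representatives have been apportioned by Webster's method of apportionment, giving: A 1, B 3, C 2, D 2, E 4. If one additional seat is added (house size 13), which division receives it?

B

Priority for the next seat is population ÷ (current seats + 0.5).
Priorities: A 1654.667, B 1890.286, C 1262.400, D 1822.400, E 1641.556.
Highest priority: B.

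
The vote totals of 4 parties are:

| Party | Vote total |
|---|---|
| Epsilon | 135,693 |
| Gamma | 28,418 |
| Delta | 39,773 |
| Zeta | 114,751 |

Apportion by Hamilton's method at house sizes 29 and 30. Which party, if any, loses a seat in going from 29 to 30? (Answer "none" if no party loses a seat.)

Gamma

At 29 seats: Epsilon 12, Gamma 3, Delta 4, Zeta 10.
At 30 seats: Epsilon 13, Gamma 2, Delta 4, Zeta 11.
Gamma drops from 3 to 2.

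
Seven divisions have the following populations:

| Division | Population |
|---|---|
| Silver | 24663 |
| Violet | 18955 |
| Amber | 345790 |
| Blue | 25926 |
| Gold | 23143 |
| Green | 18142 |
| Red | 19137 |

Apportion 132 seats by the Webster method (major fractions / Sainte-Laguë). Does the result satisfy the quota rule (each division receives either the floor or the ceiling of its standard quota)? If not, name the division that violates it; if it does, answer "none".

Standard quotas: Silver 6.843, Violet 5.259, Amber 95.941, Blue 7.193, Gold 6.421, Green 5.034, Red 5.310.
Webster allocation: Silver 7, Violet 5, Amber 97, Blue 7, Gold 6, Green 5, Red 5.
Amber has quota 95.941 (lower 95, upper 96) but receives 97 — outside the quota interval.

Amber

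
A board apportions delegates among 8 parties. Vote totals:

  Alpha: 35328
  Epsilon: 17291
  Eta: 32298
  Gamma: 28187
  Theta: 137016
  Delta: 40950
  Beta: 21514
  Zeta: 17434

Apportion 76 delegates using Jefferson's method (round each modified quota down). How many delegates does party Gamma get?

6

Standard divisor 330018/76 ≈ 4342.342; standard quotas: Alpha 8.136, Epsilon 3.982, Eta 7.438, Gamma 6.491, Theta 31.553, Delta 9.430, Beta 4.954, Zeta 4.015.
Rounding down gives 8, 3, 7, 6, 31, 9, 4, 4 = 72 seats, so the divisor must be adjusted.
With modified divisor 4120: modified quotas Alpha 8.575, Epsilon 4.197, Eta 7.839, Gamma 6.842, Theta 33.256, Delta 9.939, Beta 5.222, Zeta 4.232.
Rounding down: Alpha 8, Epsilon 4, Eta 7, Gamma 6, Theta 33, Delta 9, Beta 5, Zeta 4 (total 76).
Gamma receives 6.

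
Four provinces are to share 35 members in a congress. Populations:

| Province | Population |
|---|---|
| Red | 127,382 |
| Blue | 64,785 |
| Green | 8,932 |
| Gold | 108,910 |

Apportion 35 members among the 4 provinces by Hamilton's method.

Red=15, Blue=7, Green=1, Gold=12

The standard divisor is 310009/35 ≈ 8857.4.
Standard quotas: Red 14.3814, Blue 7.3142, Green 1.0084, Gold 12.2959.
Lower quotas: Red 14, Blue 7, Green 1, Gold 12 (sum 34, leaving 1 seat).
Remainders in descending order: Red 0.3814, Blue 0.3142, Gold 0.2959, Green 0.0084.
Largest remainder: Red receives the extra seat.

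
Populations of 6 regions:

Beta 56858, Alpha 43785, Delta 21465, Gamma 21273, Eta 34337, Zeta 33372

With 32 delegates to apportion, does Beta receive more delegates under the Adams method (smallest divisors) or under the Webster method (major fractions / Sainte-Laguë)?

Adams: Beta 8, Alpha 7, Delta 4, Gamma 3, Eta 5, Zeta 5.
Webster: Beta 9, Alpha 7, Delta 3, Gamma 3, Eta 5, Zeta 5.
Beta gets 8 under Adams and 9 under Webster.

Webster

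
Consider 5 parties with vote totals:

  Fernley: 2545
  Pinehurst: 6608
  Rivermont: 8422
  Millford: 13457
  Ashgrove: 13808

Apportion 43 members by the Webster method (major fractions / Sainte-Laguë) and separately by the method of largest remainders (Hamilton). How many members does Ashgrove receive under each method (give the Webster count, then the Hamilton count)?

Webster: Fernley 2, Pinehurst 6, Rivermont 8, Millford 13, Ashgrove 14.
Hamilton: Fernley 3, Pinehurst 6, Rivermont 8, Millford 13, Ashgrove 13.
Ashgrove gets 14 under Webster and 13 under Hamilton.

14 and 13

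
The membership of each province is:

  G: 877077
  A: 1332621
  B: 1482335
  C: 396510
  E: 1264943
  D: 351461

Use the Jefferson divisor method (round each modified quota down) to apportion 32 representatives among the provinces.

Standard divisor 5704947/32 ≈ 178279.594; standard quotas: G 4.920, A 7.475, B 8.315, C 2.224, E 7.095, D 1.971.
Rounding down gives 4, 7, 8, 2, 7, 1 = 29 seats, so the divisor must be adjusted.
With modified divisor 165600: modified quotas G 5.296, A 8.047, B 8.951, C 2.394, E 7.639, D 2.122.
Rounding down: G 5, A 8, B 8, C 2, E 7, D 2 (total 32).

G: 5, A: 8, B: 8, C: 2, E: 7, D: 2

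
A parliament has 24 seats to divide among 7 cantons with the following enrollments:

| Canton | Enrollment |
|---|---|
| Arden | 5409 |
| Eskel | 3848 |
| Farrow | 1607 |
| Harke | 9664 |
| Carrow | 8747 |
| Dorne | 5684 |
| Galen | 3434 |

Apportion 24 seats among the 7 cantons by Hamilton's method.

Arden: 3; Eskel: 2; Farrow: 1; Harke: 6; Carrow: 6; Dorne: 4; Galen: 2

Total 38393; standard divisor 38393/24 ≈ 1599.708.
Standard quotas: Arden 3.3812, Eskel 2.4054, Farrow 1.0046, Harke 6.0411, Carrow 5.4679, Dorne 3.5531, Galen 2.1466.
Lower quotas: Arden 3, Eskel 2, Farrow 1, Harke 6, Carrow 5, Dorne 3, Galen 2 (sum 22, leaving 2 seats).
Remainders in descending order: Dorne 0.5531, Carrow 0.4679, Eskel 0.4054, Arden 0.3812, Galen 0.1466, Harke 0.0411, Farrow 0.0046.
The surplus seats go to Dorne, Carrow.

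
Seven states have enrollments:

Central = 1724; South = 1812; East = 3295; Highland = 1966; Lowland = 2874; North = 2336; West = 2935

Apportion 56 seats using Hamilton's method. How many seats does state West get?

10

Standard divisor: 16942 ÷ 56 ≈ 302.536.
Standard quotas: Central 5.699, South 5.989, East 10.891, Highland 6.498, Lowland 9.500, North 7.721, West 9.701.
Lower quotas: Central 5, South 5, East 10, Highland 6, Lowland 9, North 7, West 9 (sum 51, leaving 5 seats).
Remainders in descending order: South 0.989, East 0.891, North 0.721, West 0.701, Central 0.699, Lowland 0.500, Highland 0.498.
Largest remainders: South, East, North, West, Central receive the extra seats.
West receives 10.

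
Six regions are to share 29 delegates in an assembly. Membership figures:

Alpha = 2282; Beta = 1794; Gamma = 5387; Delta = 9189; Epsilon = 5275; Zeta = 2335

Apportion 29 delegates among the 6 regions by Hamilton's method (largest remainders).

Alpha: 2; Beta: 2; Gamma: 6; Delta: 10; Epsilon: 6; Zeta: 3

The standard divisor is 26262/29 ≈ 905.586.
Standard quotas: Alpha 2.5199, Beta 1.9810, Gamma 5.9486, Delta 10.1470, Epsilon 5.8250, Zeta 2.5784.
Lower quotas: Alpha 2, Beta 1, Gamma 5, Delta 10, Epsilon 5, Zeta 2 (sum 25, leaving 4 seats).
Remainders in descending order: Beta 0.9810, Gamma 0.9486, Epsilon 0.8250, Zeta 0.5784, Alpha 0.5199, Delta 0.1470.
Largest remainders: Beta, Gamma, Epsilon, Zeta receive the extra seats.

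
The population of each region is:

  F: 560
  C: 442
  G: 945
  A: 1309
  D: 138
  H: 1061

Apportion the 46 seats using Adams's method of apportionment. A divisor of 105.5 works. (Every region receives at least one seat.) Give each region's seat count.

With modified divisor 105.5: modified quotas F 5.308, C 4.190, G 8.957, A 12.408, D 1.308, H 10.057.
Rounding up: F 6, C 5, G 9, A 13, D 2, H 11 (total 46).

F=6, C=5, G=9, A=13, D=2, H=11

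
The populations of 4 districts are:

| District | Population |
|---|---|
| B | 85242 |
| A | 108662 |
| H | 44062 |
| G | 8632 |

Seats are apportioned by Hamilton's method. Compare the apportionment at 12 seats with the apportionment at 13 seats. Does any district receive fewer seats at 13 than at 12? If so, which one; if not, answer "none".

G

At 12 seats: B 4, A 5, H 2, G 1.
At 13 seats: B 5, A 6, H 2, G 0.
G drops from 1 to 0.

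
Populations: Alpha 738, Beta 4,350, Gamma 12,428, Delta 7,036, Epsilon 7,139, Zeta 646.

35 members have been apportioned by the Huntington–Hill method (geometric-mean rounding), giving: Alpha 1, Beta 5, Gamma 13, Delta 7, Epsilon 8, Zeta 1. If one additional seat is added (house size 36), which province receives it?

Delta

Priority for the next seat is population ÷ (√(s·(s+1))).
Priorities: Alpha 521.845, Beta 794.198, Gamma 921.225, Delta 940.225, Epsilon 841.339, Zeta 456.791.
Highest priority: Delta.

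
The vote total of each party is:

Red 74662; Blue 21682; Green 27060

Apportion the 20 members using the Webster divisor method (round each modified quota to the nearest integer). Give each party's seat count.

Standard divisor 123404/20 ≈ 6170.2; standard quotas: Red 12.100, Blue 3.514, Green 4.386.
Rounding to the nearest integer gives Red 12, Blue 4, Green 4 — total 20, matching the house size, so no adjustment is needed.

Red 12, Blue 4, Green 4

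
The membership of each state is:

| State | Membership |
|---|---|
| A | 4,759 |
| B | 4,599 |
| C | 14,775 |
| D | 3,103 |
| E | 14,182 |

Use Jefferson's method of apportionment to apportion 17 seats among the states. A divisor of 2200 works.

With modified divisor 2200: modified quotas A 2.163, B 2.090, C 6.716, D 1.410, E 6.446.
Rounding down: A 2, B 2, C 6, D 1, E 6 (total 17).

A 2; B 2; C 6; D 1; E 6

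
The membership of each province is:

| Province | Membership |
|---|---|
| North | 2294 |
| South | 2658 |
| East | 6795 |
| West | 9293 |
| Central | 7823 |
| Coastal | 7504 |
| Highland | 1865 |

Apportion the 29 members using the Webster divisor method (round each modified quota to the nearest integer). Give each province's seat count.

Standard divisor 38232/29 ≈ 1318.345; standard quotas: North 1.740, South 2.016, East 5.154, West 7.049, Central 5.934, Coastal 5.692, Highland 1.415.
Rounding to the nearest integer gives North 2, South 2, East 5, West 7, Central 6, Coastal 6, Highland 1 — total 29, matching the house size, so no adjustment is needed.

North 2, South 2, East 5, West 7, Central 6, Coastal 6, Highland 1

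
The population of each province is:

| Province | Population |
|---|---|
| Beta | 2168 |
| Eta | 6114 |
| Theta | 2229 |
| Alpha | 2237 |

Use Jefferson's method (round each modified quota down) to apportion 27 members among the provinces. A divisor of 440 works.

Beta 4, Eta 13, Theta 5, Alpha 5

With modified divisor 440: modified quotas Beta 4.927, Eta 13.895, Theta 5.066, Alpha 5.084.
Rounding down: Beta 4, Eta 13, Theta 5, Alpha 5 (total 27).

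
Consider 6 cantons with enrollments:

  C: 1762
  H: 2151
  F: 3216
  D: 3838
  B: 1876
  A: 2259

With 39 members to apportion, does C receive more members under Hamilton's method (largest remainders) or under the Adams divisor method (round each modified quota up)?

Hamilton: C 4, H 6, F 8, D 10, B 5, A 6.
Adams: C 5, H 6, F 8, D 9, B 5, A 6.
C gets 4 under Hamilton and 5 under Adams.

Adams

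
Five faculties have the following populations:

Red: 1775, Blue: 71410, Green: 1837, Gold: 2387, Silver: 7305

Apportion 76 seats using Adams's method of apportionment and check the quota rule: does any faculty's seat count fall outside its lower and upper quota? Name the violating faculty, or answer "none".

Blue

Standard quotas: Red 1.592, Blue 64.064, Green 1.648, Gold 2.141, Silver 6.554.
Adams allocation: Red 2, Blue 62, Green 2, Gold 3, Silver 7.
Blue has quota 64.064 (lower 64, upper 65) but receives 62 — outside the quota interval.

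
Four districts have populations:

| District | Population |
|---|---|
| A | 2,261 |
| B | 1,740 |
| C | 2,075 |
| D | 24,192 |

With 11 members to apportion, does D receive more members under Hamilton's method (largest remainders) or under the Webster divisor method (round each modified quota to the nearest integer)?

Hamilton: A 1, B 0, C 1, D 9.
Webster: A 1, B 1, C 1, D 8.
D gets 9 under Hamilton and 8 under Webster.

Hamilton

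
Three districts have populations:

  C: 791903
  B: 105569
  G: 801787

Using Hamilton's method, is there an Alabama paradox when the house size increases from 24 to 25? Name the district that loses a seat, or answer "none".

B

At 24 seats: C 11, B 2, G 11.
At 25 seats: C 12, B 1, G 12.
B drops from 2 to 1.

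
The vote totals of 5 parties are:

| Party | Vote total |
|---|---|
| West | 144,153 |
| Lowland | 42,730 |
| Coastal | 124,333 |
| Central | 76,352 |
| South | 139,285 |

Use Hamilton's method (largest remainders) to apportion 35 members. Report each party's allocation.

The standard divisor is 526853/35 ≈ 15052.943.
Standard quotas: West 9.5764, Lowland 2.8386, Coastal 8.2597, Central 5.0722, South 9.2530.
Lower quotas: West 9, Lowland 2, Coastal 8, Central 5, South 9 (sum 33, leaving 2 seats).
Remainders in descending order: Lowland 0.8386, West 0.5764, Coastal 0.2597, South 0.2530, Central 0.0722.
The surplus seats go to Lowland, West.

West=10, Lowland=3, Coastal=8, Central=5, South=9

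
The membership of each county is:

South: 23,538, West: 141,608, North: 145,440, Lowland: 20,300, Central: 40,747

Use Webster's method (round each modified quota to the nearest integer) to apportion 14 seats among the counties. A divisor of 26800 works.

With modified divisor 26800: modified quotas South 0.878, West 5.284, North 5.427, Lowland 0.757, Central 1.520.
Rounding to the nearest integer: South 1, West 5, North 5, Lowland 1, Central 2 (total 14).

South=1; West=5; North=5; Lowland=1; Central=2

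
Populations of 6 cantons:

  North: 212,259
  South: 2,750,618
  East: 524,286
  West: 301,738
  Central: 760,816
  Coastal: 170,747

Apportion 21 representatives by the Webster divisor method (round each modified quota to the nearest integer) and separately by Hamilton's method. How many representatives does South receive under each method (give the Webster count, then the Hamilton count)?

Webster: North 1, South 13, East 2, West 1, Central 3, Coastal 1.
Hamilton: North 1, South 12, East 2, West 1, Central 4, Coastal 1.
South gets 13 under Webster and 12 under Hamilton.

13 and 12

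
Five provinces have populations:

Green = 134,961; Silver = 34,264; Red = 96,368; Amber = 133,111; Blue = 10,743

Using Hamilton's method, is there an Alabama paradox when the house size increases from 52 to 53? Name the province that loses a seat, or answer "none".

Blue

At 52 seats: Green 17, Silver 4, Red 12, Amber 17, Blue 2.
At 53 seats: Green 18, Silver 4, Red 13, Amber 17, Blue 1.
Blue drops from 2 to 1.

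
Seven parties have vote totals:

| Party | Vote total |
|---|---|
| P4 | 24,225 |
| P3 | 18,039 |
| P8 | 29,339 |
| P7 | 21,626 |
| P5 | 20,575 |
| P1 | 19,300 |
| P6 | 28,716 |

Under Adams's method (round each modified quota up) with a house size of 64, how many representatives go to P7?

9

Standard divisor 161820/64 ≈ 2528.438; standard quotas: P4 9.581, P3 7.134, P8 11.604, P7 8.553, P5 8.137, P1 7.633, P6 11.357.
Rounding up gives 10, 8, 12, 9, 9, 8, 12 = 68 seats, so the divisor must be adjusted.
With modified divisor 2680: modified quotas P4 9.039, P3 6.731, P8 10.947, P7 8.069, P5 7.677, P1 7.201, P6 10.715.
Rounding up: P4 10, P3 7, P8 11, P7 9, P5 8, P1 8, P6 11 (total 64).
P7 receives 9.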